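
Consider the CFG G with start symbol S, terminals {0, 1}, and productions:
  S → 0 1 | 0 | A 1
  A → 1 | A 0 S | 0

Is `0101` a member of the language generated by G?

no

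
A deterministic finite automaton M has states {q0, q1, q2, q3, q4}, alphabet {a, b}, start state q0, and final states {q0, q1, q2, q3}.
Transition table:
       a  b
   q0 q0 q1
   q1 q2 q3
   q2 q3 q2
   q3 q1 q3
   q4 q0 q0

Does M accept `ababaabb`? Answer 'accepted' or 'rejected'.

q0 --a--> q0
q0 --b--> q1
q1 --a--> q2
q2 --b--> q2
q2 --a--> q3
q3 --a--> q1
q1 --b--> q3
q3 --b--> q3
End in state q3, which is an accepting state.

accepted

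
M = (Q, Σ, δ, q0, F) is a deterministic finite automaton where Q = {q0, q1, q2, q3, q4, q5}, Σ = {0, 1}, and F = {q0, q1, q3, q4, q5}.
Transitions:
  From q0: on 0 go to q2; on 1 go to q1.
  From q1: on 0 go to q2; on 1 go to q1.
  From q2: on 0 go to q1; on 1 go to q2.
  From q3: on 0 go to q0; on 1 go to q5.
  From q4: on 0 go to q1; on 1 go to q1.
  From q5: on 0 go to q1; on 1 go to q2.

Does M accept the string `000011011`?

q0 --0--> q2
q2 --0--> q1
q1 --0--> q2
q2 --0--> q1
q1 --1--> q1
q1 --1--> q1
q1 --0--> q2
q2 --1--> q2
q2 --1--> q2
End in state q2, which is not an accepting state.

rejected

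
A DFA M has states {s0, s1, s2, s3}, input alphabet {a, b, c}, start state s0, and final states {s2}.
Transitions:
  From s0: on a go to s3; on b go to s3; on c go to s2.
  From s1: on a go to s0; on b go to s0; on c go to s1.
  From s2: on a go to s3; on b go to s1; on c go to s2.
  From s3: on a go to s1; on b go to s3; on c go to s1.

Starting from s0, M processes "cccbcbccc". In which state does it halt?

s2

s0 --c--> s2
s2 --c--> s2
s2 --c--> s2
s2 --b--> s1
s1 --c--> s1
s1 --b--> s0
s0 --c--> s2
s2 --c--> s2
s2 --c--> s2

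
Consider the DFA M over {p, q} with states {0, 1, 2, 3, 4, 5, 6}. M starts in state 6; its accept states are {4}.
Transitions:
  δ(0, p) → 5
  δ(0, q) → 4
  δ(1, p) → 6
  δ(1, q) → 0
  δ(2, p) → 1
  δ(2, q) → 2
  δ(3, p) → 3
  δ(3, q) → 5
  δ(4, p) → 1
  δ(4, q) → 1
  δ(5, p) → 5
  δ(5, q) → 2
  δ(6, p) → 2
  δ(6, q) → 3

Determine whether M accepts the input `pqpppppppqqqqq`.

6 --p--> 2
2 --q--> 2
2 --p--> 1
1 --p--> 6
6 --p--> 2
2 --p--> 1
1 --p--> 6
6 --p--> 2
2 --p--> 1
1 --q--> 0
0 --q--> 4
4 --q--> 1
1 --q--> 0
0 --q--> 4
End in state 4, which is an accepting state.

accepted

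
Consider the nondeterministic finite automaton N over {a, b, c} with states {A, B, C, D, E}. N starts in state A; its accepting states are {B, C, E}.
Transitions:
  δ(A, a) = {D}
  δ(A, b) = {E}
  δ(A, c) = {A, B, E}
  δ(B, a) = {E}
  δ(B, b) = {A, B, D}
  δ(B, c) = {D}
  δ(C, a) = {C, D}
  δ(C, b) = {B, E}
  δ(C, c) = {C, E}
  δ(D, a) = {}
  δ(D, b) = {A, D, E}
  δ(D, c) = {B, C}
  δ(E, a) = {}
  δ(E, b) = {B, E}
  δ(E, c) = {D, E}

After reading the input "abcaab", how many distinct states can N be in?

4

Start: {A}
read a: {D}
read b: {A, D, E}
read c: {A, B, C, D, E}
read a: {C, D, E}
read a: {C, D}
read b: {A, B, D, E}
Final reachable set {A, B, D, E} has 4 states.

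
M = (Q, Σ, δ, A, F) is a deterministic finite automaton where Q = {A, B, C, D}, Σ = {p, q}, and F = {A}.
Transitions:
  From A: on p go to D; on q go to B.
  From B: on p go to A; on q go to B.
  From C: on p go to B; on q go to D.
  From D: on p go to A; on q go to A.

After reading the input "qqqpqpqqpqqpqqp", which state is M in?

A

A --q--> B
B --q--> B
B --q--> B
B --p--> A
A --q--> B
B --p--> A
A --q--> B
B --q--> B
B --p--> A
A --q--> B
B --q--> B
B --p--> A
A --q--> B
B --q--> B
B --p--> A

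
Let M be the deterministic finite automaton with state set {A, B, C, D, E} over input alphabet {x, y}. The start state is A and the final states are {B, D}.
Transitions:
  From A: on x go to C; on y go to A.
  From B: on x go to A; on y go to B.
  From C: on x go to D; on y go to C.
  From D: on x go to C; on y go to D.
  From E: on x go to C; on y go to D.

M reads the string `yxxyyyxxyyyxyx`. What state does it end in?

D

A --y--> A
A --x--> C
C --x--> D
D --y--> D
D --y--> D
D --y--> D
D --x--> C
C --x--> D
D --y--> D
D --y--> D
D --y--> D
D --x--> C
C --y--> C
C --x--> D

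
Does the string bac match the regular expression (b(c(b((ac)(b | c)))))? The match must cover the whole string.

No split of bac into u·v has b matching u and (c(b((ac)(b|c)))) matching v.

no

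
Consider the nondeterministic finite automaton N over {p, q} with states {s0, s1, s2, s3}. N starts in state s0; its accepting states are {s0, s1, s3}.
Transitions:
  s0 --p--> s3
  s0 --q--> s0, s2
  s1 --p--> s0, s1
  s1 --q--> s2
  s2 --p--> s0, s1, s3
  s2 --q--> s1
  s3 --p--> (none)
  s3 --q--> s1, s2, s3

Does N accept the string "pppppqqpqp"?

rejected

Start: {s0}
read p: {s3}
read p: {}
The reachable set is empty and stays empty for the remaining 8 symbols.
Reachable ∩ accepting = {} — empty.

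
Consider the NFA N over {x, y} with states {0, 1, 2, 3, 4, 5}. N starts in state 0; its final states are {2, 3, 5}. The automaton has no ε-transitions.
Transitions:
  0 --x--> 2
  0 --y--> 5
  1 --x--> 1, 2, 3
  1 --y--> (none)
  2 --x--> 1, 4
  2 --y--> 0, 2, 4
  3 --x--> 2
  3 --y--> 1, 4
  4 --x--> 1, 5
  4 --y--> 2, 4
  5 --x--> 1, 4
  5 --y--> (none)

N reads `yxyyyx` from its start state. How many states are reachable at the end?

4

Start: {0}
read y: {5}
read x: {1, 4}
read y: {2, 4}
read y: {0, 2, 4}
read y: {0, 2, 4, 5}
read x: {1, 2, 4, 5}
Final reachable set {1, 2, 4, 5} has 4 states.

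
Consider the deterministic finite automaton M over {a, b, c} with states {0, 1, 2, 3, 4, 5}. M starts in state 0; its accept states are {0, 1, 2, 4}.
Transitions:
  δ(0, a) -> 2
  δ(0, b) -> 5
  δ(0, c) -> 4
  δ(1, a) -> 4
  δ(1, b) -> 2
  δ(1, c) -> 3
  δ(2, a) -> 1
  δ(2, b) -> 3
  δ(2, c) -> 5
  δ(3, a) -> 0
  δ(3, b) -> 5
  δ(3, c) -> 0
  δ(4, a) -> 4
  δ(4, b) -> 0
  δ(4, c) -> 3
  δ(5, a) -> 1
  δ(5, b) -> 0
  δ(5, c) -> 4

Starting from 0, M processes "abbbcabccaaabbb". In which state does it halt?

5

0 --a--> 2
2 --b--> 3
3 --b--> 5
5 --b--> 0
0 --c--> 4
4 --a--> 4
4 --b--> 0
0 --c--> 4
4 --c--> 3
3 --a--> 0
0 --a--> 2
2 --a--> 1
1 --b--> 2
2 --b--> 3
3 --b--> 5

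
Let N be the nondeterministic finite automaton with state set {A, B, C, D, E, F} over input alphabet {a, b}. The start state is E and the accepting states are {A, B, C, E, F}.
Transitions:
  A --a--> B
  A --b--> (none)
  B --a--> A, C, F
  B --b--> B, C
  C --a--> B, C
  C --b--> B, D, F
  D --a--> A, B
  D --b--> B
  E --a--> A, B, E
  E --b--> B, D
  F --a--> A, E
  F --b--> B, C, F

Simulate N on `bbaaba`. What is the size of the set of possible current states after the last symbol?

Start: {E}
read b: {B, D}
read b: {B, C}
read a: {A, B, C, F}
read a: {A, B, C, E, F}
read b: {B, C, D, F}
read a: {A, B, C, E, F}
Final reachable set {A, B, C, E, F} has 5 states.

5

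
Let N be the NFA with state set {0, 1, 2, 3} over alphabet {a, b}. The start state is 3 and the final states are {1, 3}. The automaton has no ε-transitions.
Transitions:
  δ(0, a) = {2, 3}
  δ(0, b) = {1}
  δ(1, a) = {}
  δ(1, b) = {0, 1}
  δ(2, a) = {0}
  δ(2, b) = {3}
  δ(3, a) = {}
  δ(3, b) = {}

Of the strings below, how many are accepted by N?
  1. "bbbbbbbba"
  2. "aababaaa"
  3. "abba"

0

"bbbbbbbba": rejected
"aababaaa": rejected
"abba": rejected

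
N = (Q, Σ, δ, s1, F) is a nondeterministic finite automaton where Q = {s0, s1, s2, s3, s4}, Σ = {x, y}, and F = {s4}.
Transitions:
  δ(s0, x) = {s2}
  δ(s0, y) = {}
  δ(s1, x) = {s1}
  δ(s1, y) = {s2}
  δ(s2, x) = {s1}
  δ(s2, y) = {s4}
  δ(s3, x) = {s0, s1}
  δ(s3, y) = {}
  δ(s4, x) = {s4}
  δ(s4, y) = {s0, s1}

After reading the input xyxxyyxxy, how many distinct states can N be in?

Start: {s1}
read x: {s1}
read y: {s2}
read x: {s1}
read x: {s1}
read y: {s2}
read y: {s4}
read x: {s4}
read x: {s4}
read y: {s0, s1}
Final reachable set {s0, s1} has 2 states.

2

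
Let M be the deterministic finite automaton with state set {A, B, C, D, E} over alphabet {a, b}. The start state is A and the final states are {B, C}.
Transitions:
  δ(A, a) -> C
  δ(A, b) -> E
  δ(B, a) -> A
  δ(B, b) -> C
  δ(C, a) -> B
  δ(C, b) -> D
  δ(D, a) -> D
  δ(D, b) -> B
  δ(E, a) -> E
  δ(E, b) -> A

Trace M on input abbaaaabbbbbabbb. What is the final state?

A --a--> C
C --b--> D
D --b--> B
B --a--> A
A --a--> C
C --a--> B
B --a--> A
A --b--> E
E --b--> A
A --b--> E
E --b--> A
A --b--> E
E --a--> E
E --b--> A
A --b--> E
E --b--> A

A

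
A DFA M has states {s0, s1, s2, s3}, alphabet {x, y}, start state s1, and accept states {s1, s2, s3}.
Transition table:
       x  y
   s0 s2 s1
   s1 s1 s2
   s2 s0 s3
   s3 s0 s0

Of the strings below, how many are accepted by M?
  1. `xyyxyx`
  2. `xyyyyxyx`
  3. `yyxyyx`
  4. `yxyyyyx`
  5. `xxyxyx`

`xyyxyx`: accepted
`xyyyyxyx`: rejected
`yyxyyx`: rejected
`yxyyyyx`: accepted
`xxyxyx`: accepted

3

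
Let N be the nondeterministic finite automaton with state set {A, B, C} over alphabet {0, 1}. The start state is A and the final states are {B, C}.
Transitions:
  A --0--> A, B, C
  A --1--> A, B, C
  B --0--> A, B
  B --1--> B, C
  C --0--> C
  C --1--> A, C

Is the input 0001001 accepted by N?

Start: {A}
read 0: {A, B, C}
read 0: {A, B, C}
read 0: {A, B, C}
read 1: {A, B, C}
read 0: {A, B, C}
read 0: {A, B, C}
read 1: {A, B, C}
Reachable ∩ accepting = {B, C} — nonempty.

accepted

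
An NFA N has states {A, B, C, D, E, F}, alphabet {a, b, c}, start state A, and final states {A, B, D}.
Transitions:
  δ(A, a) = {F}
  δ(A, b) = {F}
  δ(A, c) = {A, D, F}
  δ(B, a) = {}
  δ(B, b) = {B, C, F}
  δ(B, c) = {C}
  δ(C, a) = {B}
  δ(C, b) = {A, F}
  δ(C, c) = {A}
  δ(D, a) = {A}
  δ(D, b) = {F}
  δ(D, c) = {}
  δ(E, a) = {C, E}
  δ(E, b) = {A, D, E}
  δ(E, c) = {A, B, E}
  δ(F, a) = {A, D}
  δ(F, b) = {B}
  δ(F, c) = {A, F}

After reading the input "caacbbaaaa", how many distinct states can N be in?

Start: {A}
read c: {A, D, F}
read a: {A, D, F}
read a: {A, D, F}
read c: {A, D, F}
read b: {B, F}
read b: {B, C, F}
read a: {A, B, D}
read a: {A, F}
read a: {A, D, F}
read a: {A, D, F}
Final reachable set {A, D, F} has 3 states.

3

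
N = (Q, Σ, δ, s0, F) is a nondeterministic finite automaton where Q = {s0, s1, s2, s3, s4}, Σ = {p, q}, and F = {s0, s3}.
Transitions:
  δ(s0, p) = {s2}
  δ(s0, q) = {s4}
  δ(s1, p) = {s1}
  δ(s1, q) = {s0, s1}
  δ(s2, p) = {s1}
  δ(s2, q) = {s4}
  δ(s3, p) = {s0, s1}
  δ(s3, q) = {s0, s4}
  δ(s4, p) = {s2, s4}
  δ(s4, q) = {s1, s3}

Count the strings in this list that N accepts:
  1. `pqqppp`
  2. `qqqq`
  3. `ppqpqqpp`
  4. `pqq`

2

`pqqppp`: rejected
`qqqq`: accepted
`ppqpqqpp`: rejected
`pqq`: accepted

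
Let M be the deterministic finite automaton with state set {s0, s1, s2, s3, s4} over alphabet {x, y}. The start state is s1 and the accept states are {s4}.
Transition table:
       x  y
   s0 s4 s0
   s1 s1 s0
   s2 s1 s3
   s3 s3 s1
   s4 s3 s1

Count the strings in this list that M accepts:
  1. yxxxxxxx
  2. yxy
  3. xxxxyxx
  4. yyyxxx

0

yxxxxxxx: rejected
yxy: rejected
xxxxyxx: rejected
yyyxxx: rejected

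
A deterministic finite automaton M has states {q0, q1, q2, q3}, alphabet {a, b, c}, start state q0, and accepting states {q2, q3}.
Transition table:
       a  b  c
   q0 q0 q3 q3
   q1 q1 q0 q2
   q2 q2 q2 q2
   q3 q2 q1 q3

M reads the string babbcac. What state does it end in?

q2

q0 --b--> q3
q3 --a--> q2
q2 --b--> q2
q2 --b--> q2
q2 --c--> q2
q2 --a--> q2
q2 --c--> q2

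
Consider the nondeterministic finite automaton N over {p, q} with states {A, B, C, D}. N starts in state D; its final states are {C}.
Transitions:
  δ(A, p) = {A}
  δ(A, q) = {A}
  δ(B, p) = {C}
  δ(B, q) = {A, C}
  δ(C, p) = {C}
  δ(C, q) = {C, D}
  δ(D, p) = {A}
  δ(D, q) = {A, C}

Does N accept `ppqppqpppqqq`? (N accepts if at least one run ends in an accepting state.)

rejected

Start: {D}
read p: {A}
read p: {A}
read q: {A}
read p: {A}
read p: {A}
read q: {A}
read p: {A}
read p: {A}
read p: {A}
read q: {A}
read q: {A}
read q: {A}
Reachable ∩ accepting = {} — empty.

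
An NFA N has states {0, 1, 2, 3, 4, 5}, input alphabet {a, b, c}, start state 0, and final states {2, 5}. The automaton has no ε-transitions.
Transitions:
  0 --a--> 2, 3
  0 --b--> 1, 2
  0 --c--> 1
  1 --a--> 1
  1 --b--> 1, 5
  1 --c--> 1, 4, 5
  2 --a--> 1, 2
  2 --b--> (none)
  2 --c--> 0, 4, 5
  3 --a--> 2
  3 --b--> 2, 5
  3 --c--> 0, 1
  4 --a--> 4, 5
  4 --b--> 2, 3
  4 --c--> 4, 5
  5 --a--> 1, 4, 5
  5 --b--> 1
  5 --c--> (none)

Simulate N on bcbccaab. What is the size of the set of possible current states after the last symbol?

Start: {0}
read b: {1, 2}
read c: {0, 1, 4, 5}
read b: {1, 2, 3, 5}
read c: {0, 1, 4, 5}
read c: {1, 4, 5}
read a: {1, 4, 5}
read a: {1, 4, 5}
read b: {1, 2, 3, 5}
Final reachable set {1, 2, 3, 5} has 4 states.

4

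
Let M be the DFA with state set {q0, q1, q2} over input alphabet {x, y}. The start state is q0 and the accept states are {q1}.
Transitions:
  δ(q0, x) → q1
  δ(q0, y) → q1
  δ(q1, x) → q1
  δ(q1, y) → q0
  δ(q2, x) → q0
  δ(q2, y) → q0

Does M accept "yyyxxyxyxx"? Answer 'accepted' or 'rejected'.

q0 --y--> q1
q1 --y--> q0
q0 --y--> q1
q1 --x--> q1
q1 --x--> q1
q1 --y--> q0
q0 --x--> q1
q1 --y--> q0
q0 --x--> q1
q1 --x--> q1
End in state q1, which is an accepting state.

accepted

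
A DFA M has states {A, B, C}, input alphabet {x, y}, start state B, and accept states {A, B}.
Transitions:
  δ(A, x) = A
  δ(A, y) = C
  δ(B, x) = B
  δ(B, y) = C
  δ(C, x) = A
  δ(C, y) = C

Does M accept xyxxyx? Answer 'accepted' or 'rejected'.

B --x--> B
B --y--> C
C --x--> A
A --x--> A
A --y--> C
C --x--> A
End in state A, which is an accepting state.

accepted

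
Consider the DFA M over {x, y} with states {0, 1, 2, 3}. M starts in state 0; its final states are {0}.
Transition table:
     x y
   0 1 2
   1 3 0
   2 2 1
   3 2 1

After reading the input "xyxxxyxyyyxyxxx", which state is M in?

2

0 --x--> 1
1 --y--> 0
0 --x--> 1
1 --x--> 3
3 --x--> 2
2 --y--> 1
1 --x--> 3
3 --y--> 1
1 --y--> 0
0 --y--> 2
2 --x--> 2
2 --y--> 1
1 --x--> 3
3 --x--> 2
2 --x--> 2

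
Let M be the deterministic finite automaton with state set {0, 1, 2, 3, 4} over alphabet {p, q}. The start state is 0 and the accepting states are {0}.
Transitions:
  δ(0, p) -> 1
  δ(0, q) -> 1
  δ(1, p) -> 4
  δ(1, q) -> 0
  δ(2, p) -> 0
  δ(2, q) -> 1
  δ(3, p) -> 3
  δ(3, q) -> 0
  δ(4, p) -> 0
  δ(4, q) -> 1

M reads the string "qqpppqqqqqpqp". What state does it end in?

4

0 --q--> 1
1 --q--> 0
0 --p--> 1
1 --p--> 4
4 --p--> 0
0 --q--> 1
1 --q--> 0
0 --q--> 1
1 --q--> 0
0 --q--> 1
1 --p--> 4
4 --q--> 1
1 --p--> 4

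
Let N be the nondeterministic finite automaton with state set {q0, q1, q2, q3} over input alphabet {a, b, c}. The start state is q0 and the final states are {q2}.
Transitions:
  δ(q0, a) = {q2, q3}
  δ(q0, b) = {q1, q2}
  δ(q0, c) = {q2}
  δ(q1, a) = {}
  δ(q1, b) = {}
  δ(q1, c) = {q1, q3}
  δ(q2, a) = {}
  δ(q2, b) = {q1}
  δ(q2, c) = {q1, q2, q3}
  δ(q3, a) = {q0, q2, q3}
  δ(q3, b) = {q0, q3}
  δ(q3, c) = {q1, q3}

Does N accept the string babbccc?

rejected

Start: {q0}
read b: {q1, q2}
read a: {}
The reachable set is empty and stays empty for the remaining 5 symbols.
Reachable ∩ accepting = {} — empty.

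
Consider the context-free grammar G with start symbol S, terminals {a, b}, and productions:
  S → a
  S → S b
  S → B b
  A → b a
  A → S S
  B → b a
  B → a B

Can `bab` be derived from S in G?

S ⇒ Bb ⇒ bab

yes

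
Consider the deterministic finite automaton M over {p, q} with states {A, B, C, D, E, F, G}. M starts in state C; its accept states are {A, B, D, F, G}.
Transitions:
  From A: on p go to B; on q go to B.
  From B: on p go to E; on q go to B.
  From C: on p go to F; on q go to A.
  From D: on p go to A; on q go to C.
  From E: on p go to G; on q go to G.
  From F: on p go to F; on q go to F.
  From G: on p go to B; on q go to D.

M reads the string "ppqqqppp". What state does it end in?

C --p--> F
F --p--> F
F --q--> F
F --q--> F
F --q--> F
F --p--> F
F --p--> F
F --p--> F

F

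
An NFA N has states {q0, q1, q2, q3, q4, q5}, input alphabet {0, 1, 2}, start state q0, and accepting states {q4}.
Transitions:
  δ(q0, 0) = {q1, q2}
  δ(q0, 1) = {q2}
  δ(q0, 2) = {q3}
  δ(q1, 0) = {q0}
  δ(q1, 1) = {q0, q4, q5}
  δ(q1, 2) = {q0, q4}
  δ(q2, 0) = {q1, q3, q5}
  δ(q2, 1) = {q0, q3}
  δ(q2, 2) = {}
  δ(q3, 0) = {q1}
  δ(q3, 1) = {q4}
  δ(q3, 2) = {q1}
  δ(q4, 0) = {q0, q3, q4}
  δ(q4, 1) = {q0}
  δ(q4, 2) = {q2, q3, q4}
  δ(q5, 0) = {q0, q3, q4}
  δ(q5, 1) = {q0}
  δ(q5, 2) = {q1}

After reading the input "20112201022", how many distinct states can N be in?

Start: {q0}
read 2: {q3}
read 0: {q1}
read 1: {q0, q4, q5}
read 1: {q0, q2}
read 2: {q3}
read 2: {q1}
read 0: {q0}
read 1: {q2}
read 0: {q1, q3, q5}
read 2: {q0, q1, q4}
read 2: {q0, q2, q3, q4}
Final reachable set {q0, q2, q3, q4} has 4 states.

4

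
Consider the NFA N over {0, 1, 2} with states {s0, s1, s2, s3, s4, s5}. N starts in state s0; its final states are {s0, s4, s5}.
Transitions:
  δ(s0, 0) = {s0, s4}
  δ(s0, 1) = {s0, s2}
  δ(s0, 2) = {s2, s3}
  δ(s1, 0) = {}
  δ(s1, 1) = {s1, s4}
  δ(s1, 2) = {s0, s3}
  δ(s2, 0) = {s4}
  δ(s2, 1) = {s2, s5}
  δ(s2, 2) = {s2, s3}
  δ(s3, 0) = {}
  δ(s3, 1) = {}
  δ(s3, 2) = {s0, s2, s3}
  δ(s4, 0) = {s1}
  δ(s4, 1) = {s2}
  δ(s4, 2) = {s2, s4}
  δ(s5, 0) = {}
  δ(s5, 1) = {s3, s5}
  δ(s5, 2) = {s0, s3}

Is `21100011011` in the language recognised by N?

Start: {s0}
read 2: {s2, s3}
read 1: {s2, s5}
read 1: {s2, s3, s5}
read 0: {s4}
read 0: {s1}
read 0: {}
The reachable set is empty and stays empty for the remaining 5 symbols.
Reachable ∩ accepting = {} — empty.

rejected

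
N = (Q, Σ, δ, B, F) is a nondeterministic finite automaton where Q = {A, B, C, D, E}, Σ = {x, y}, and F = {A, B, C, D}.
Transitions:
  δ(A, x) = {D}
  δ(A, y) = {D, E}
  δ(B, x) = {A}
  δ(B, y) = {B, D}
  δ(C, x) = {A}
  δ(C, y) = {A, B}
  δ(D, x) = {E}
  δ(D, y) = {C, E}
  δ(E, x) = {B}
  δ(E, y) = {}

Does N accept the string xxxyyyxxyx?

Start: {B}
read x: {A}
read x: {D}
read x: {E}
read y: {}
The reachable set is empty and stays empty for the remaining 6 symbols.
Reachable ∩ accepting = {} — empty.

rejected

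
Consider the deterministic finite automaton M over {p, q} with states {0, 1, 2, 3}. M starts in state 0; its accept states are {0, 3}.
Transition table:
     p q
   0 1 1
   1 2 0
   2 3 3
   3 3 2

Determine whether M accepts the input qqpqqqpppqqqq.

0 --q--> 1
1 --q--> 0
0 --p--> 1
1 --q--> 0
0 --q--> 1
1 --q--> 0
0 --p--> 1
1 --p--> 2
2 --p--> 3
3 --q--> 2
2 --q--> 3
3 --q--> 2
2 --q--> 3
End in state 3, which is an accepting state.

accepted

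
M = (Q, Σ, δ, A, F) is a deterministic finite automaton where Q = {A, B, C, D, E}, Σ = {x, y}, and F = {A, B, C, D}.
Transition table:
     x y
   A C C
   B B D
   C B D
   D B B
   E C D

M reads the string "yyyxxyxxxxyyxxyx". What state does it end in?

B

A --y--> C
C --y--> D
D --y--> B
B --x--> B
B --x--> B
B --y--> D
D --x--> B
B --x--> B
B --x--> B
B --x--> B
B --y--> D
D --y--> B
B --x--> B
B --x--> B
B --y--> D
D --x--> B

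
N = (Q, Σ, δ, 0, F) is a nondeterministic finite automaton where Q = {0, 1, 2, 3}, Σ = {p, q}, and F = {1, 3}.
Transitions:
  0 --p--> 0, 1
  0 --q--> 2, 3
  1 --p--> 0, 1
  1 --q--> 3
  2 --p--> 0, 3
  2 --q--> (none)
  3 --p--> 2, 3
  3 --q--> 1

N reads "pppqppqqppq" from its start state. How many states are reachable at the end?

3

Start: {0}
read p: {0, 1}
read p: {0, 1}
read p: {0, 1}
read q: {2, 3}
read p: {0, 2, 3}
read p: {0, 1, 2, 3}
read q: {1, 2, 3}
read q: {1, 3}
read p: {0, 1, 2, 3}
read p: {0, 1, 2, 3}
read q: {1, 2, 3}
Final reachable set {1, 2, 3} has 3 states.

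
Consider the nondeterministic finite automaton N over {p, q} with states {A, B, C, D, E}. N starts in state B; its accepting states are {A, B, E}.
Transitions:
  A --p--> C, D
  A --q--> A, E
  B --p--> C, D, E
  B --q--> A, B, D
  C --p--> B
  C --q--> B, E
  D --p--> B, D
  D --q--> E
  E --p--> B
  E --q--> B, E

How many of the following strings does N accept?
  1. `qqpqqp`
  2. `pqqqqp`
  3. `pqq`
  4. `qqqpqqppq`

4

`qqpqqp`: accepted
`pqqqqp`: accepted
`pqq`: accepted
`qqqpqqppq`: accepted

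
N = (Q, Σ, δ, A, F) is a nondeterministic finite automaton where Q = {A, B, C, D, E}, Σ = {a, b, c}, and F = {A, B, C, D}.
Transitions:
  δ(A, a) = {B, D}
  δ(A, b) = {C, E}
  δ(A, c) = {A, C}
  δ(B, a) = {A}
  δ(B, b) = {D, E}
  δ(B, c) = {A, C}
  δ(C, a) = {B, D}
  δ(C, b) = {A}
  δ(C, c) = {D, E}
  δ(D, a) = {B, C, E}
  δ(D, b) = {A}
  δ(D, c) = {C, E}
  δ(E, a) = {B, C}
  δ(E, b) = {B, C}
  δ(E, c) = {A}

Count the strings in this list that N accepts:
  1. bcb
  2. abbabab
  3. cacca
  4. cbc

bcb: accepted
abbabab: accepted
cacca: accepted
cbc: accepted

4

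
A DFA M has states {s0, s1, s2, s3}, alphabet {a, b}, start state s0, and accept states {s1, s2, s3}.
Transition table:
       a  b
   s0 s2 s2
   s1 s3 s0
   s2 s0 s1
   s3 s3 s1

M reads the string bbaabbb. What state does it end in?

s2

s0 --b--> s2
s2 --b--> s1
s1 --a--> s3
s3 --a--> s3
s3 --b--> s1
s1 --b--> s0
s0 --b--> s2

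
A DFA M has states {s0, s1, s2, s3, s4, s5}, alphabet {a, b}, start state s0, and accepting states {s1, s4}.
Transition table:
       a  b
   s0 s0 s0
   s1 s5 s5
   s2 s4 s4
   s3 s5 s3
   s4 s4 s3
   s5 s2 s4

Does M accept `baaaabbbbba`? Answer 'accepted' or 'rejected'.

s0 --b--> s0
s0 --a--> s0
s0 --a--> s0
s0 --a--> s0
s0 --a--> s0
s0 --b--> s0
s0 --b--> s0
s0 --b--> s0
s0 --b--> s0
s0 --b--> s0
s0 --a--> s0
End in state s0, which is not an accepting state.

rejected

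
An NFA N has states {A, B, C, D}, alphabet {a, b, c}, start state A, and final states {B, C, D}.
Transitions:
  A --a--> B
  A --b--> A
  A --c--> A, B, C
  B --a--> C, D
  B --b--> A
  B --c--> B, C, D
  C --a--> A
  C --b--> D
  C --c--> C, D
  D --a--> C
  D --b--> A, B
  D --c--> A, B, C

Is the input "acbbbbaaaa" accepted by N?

Start: {A}
read a: {B}
read c: {B, C, D}
read b: {A, B, D}
read b: {A, B}
read b: {A}
read b: {A}
read a: {B}
read a: {C, D}
read a: {A, C}
read a: {A, B}
Reachable ∩ accepting = {B} — nonempty.

accepted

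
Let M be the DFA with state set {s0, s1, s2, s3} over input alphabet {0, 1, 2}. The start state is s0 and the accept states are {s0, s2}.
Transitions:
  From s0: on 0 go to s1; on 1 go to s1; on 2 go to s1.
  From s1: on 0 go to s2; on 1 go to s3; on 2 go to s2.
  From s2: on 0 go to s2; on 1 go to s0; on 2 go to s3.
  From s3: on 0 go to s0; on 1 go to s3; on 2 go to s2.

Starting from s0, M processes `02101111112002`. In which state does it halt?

s0 --0--> s1
s1 --2--> s2
s2 --1--> s0
s0 --0--> s1
s1 --1--> s3
s3 --1--> s3
s3 --1--> s3
s3 --1--> s3
s3 --1--> s3
s3 --1--> s3
s3 --2--> s2
s2 --0--> s2
s2 --0--> s2
s2 --2--> s3

s3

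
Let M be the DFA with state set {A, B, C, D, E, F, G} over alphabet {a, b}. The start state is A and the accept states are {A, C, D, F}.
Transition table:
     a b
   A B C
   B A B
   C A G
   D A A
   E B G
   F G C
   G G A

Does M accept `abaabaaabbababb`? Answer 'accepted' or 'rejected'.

A --a--> B
B --b--> B
B --a--> A
A --a--> B
B --b--> B
B --a--> A
A --a--> B
B --a--> A
A --b--> C
C --b--> G
G --a--> G
G --b--> A
A --a--> B
B --b--> B
B --b--> B
End in state B, which is not an accepting state.

rejected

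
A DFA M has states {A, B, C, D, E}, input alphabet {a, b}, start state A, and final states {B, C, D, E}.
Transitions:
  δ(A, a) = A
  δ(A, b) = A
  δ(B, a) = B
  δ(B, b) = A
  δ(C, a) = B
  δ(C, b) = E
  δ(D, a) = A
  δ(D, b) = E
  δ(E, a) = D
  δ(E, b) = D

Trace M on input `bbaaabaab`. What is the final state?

A

A --b--> A
A --b--> A
A --a--> A
A --a--> A
A --a--> A
A --b--> A
A --a--> A
A --a--> A
A --b--> A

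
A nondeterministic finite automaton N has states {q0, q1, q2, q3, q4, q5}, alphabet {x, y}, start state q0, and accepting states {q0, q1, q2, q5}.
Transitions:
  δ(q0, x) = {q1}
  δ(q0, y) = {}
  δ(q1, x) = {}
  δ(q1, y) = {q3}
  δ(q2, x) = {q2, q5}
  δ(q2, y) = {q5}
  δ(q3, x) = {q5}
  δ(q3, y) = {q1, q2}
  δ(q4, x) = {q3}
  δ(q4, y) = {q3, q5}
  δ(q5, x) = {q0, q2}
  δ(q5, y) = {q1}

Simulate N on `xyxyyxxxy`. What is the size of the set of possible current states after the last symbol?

Start: {q0}
read x: {q1}
read y: {q3}
read x: {q5}
read y: {q1}
read y: {q3}
read x: {q5}
read x: {q0, q2}
read x: {q1, q2, q5}
read y: {q1, q3, q5}
Final reachable set {q1, q3, q5} has 3 states.

3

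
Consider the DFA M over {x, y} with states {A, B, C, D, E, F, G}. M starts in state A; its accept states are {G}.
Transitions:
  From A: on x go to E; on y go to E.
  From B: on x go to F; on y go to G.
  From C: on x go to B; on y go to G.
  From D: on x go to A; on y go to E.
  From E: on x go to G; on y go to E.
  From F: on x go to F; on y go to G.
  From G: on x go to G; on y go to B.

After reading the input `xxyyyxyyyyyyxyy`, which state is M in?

B

A --x--> E
E --x--> G
G --y--> B
B --y--> G
G --y--> B
B --x--> F
F --y--> G
G --y--> B
B --y--> G
G --y--> B
B --y--> G
G --y--> B
B --x--> F
F --y--> G
G --y--> B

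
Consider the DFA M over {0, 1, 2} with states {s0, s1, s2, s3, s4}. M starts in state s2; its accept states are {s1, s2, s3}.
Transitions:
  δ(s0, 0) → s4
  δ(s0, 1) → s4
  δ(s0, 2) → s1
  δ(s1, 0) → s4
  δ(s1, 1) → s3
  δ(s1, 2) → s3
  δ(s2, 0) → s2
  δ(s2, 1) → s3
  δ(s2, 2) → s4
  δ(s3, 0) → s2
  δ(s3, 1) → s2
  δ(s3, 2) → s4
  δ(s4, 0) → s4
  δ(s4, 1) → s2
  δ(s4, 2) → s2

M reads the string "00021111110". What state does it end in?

s2

s2 --0--> s2
s2 --0--> s2
s2 --0--> s2
s2 --2--> s4
s4 --1--> s2
s2 --1--> s3
s3 --1--> s2
s2 --1--> s3
s3 --1--> s2
s2 --1--> s3
s3 --0--> s2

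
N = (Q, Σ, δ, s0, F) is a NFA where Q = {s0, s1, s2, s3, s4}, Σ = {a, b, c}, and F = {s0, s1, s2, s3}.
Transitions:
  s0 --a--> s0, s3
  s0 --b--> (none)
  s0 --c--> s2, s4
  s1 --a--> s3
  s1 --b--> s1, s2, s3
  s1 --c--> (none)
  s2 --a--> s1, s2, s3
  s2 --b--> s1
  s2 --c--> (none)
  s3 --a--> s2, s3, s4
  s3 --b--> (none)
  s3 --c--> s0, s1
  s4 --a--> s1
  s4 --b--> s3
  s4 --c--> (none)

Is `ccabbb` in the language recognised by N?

Start: {s0}
read c: {s2, s4}
read c: {}
The reachable set is empty and stays empty for the remaining 4 symbols.
Reachable ∩ accepting = {} — empty.

rejected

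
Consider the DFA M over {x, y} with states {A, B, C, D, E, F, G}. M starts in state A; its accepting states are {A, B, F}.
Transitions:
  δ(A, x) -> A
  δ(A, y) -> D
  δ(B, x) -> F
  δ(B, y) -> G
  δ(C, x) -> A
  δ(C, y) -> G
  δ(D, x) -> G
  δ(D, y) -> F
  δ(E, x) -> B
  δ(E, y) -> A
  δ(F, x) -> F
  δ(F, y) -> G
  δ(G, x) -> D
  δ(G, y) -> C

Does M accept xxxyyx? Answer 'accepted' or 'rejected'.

accepted

A --x--> A
A --x--> A
A --x--> A
A --y--> D
D --y--> F
F --x--> F
End in state F, which is an accepting state.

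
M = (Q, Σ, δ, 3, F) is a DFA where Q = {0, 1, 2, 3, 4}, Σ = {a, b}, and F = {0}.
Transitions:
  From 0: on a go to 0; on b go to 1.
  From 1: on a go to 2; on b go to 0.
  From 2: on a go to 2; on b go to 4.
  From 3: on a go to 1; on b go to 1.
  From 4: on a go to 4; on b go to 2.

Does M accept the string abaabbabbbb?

3 --a--> 1
1 --b--> 0
0 --a--> 0
0 --a--> 0
0 --b--> 1
1 --b--> 0
0 --a--> 0
0 --b--> 1
1 --b--> 0
0 --b--> 1
1 --b--> 0
End in state 0, which is an accepting state.

accepted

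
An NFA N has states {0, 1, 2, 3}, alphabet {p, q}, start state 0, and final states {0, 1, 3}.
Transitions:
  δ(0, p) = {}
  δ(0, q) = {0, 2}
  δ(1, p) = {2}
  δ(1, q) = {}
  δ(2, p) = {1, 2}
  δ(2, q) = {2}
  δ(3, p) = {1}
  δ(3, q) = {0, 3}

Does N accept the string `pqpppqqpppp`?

rejected

Start: {0}
read p: {}
The reachable set is empty and stays empty for the remaining 10 symbols.
Reachable ∩ accepting = {} — empty.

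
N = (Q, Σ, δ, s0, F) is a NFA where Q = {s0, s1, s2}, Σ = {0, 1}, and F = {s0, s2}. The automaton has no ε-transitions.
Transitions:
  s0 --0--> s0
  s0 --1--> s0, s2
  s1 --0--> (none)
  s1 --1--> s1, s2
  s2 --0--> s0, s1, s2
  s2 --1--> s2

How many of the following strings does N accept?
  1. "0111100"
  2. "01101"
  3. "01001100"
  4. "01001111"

"0111100": accepted
"01101": accepted
"01001100": accepted
"01001111": accepted

4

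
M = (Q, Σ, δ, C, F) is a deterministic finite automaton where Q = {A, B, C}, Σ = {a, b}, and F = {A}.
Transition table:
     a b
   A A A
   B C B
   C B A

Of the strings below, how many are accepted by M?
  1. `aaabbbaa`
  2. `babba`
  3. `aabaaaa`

2

`aaabbbaa`: rejected
`babba`: accepted
`aabaaaa`: accepted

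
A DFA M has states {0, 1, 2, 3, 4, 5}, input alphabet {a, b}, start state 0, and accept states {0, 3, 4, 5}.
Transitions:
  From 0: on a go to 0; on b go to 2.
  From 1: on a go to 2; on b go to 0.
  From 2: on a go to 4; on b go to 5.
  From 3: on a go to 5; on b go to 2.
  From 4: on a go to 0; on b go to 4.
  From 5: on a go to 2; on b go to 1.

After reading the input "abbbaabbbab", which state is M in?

0 --a--> 0
0 --b--> 2
2 --b--> 5
5 --b--> 1
1 --a--> 2
2 --a--> 4
4 --b--> 4
4 --b--> 4
4 --b--> 4
4 --a--> 0
0 --b--> 2

2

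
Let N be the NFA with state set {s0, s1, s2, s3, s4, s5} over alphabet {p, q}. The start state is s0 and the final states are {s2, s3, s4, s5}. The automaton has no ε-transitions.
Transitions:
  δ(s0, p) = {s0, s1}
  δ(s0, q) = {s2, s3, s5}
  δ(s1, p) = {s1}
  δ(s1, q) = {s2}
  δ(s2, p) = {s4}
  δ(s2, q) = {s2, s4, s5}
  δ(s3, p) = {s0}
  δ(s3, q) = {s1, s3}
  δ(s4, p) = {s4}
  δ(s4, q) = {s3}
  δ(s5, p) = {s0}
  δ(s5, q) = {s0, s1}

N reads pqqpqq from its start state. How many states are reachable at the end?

Start: {s0}
read p: {s0, s1}
read q: {s2, s3, s5}
read q: {s0, s1, s2, s3, s4, s5}
read p: {s0, s1, s4}
read q: {s2, s3, s5}
read q: {s0, s1, s2, s3, s4, s5}
Final reachable set {s0, s1, s2, s3, s4, s5} has 6 states.

6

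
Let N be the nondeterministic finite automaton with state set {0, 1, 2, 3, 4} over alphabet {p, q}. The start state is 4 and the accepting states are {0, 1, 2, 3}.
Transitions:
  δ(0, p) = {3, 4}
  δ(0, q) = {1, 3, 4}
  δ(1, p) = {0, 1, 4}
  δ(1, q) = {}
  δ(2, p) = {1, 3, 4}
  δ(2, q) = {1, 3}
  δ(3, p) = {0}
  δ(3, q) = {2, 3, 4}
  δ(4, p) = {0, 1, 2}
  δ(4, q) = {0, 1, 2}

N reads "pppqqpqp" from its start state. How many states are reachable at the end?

5

Start: {4}
read p: {0, 1, 2}
read p: {0, 1, 3, 4}
read p: {0, 1, 2, 3, 4}
read q: {0, 1, 2, 3, 4}
read q: {0, 1, 2, 3, 4}
read p: {0, 1, 2, 3, 4}
read q: {0, 1, 2, 3, 4}
read p: {0, 1, 2, 3, 4}
Final reachable set {0, 1, 2, 3, 4} has 5 states.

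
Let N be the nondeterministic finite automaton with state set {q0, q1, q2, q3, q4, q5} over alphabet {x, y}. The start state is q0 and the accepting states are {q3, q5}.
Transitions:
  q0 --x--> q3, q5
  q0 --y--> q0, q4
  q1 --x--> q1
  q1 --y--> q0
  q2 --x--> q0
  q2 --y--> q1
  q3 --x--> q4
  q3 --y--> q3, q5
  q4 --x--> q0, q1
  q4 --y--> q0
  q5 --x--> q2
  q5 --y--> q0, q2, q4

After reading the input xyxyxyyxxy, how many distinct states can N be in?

Start: {q0}
read x: {q3, q5}
read y: {q0, q2, q3, q4, q5}
read x: {q0, q1, q2, q3, q4, q5}
read y: {q0, q1, q2, q3, q4, q5}
read x: {q0, q1, q2, q3, q4, q5}
read y: {q0, q1, q2, q3, q4, q5}
read y: {q0, q1, q2, q3, q4, q5}
read x: {q0, q1, q2, q3, q4, q5}
read x: {q0, q1, q2, q3, q4, q5}
read y: {q0, q1, q2, q3, q4, q5}
Final reachable set {q0, q1, q2, q3, q4, q5} has 6 states.

6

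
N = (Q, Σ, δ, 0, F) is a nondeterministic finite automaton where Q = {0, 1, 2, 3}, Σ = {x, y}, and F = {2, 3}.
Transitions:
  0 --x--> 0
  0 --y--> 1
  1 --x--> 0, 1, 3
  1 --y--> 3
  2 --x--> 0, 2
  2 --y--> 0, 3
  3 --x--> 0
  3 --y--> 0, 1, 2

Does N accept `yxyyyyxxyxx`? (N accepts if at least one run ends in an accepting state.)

Start: {0}
read y: {1}
read x: {0, 1, 3}
read y: {0, 1, 2, 3}
read y: {0, 1, 2, 3}
read y: {0, 1, 2, 3}
read y: {0, 1, 2, 3}
read x: {0, 1, 2, 3}
read x: {0, 1, 2, 3}
read y: {0, 1, 2, 3}
read x: {0, 1, 2, 3}
read x: {0, 1, 2, 3}
Reachable ∩ accepting = {2, 3} — nonempty.

accepted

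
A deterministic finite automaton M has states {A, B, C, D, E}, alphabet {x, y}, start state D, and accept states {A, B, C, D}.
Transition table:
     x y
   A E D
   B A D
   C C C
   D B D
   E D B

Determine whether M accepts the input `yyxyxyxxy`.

accepted

D --y--> D
D --y--> D
D --x--> B
B --y--> D
D --x--> B
B --y--> D
D --x--> B
B --x--> A
A --y--> D
End in state D, which is an accepting state.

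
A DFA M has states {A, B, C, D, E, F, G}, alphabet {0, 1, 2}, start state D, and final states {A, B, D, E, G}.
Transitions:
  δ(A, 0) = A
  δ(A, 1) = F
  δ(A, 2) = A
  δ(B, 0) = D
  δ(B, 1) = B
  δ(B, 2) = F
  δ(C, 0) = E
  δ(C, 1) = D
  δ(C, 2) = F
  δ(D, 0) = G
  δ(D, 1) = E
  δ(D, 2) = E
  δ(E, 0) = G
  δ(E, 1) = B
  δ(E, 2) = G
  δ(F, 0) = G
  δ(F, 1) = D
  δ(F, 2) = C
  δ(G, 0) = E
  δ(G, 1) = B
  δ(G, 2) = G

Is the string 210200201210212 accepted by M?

rejected

D --2--> E
E --1--> B
B --0--> D
D --2--> E
E --0--> G
G --0--> E
E --2--> G
G --0--> E
E --1--> B
B --2--> F
F --1--> D
D --0--> G
G --2--> G
G --1--> B
B --2--> F
End in state F, which is not an accepting state.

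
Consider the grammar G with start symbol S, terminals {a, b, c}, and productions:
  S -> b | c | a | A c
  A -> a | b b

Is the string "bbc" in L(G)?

yes

S ⇒ Ac ⇒ bbc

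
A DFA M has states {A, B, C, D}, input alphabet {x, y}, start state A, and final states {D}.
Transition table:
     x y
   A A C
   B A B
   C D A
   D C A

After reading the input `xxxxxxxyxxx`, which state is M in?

D

A --x--> A
A --x--> A
A --x--> A
A --x--> A
A --x--> A
A --x--> A
A --x--> A
A --y--> C
C --x--> D
D --x--> C
C --x--> D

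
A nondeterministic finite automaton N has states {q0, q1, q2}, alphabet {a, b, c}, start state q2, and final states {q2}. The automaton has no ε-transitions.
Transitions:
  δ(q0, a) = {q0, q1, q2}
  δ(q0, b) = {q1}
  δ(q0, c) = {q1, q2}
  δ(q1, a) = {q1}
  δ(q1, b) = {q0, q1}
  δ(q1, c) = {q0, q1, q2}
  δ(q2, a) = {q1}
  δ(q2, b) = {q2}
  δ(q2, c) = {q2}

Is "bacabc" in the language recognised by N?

Start: {q2}
read b: {q2}
read a: {q1}
read c: {q0, q1, q2}
read a: {q0, q1, q2}
read b: {q0, q1, q2}
read c: {q0, q1, q2}
Reachable ∩ accepting = {q2} — nonempty.

accepted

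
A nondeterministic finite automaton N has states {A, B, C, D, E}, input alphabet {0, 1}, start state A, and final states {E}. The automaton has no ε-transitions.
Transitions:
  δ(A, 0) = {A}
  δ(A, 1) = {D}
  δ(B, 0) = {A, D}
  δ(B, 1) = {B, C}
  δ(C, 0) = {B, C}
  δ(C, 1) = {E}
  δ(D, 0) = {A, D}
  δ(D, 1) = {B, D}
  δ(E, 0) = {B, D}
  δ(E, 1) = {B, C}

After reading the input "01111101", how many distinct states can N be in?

Start: {A}
read 0: {A}
read 1: {D}
read 1: {B, D}
read 1: {B, C, D}
read 1: {B, C, D, E}
read 1: {B, C, D, E}
read 0: {A, B, C, D}
read 1: {B, C, D, E}
Final reachable set {B, C, D, E} has 4 states.

4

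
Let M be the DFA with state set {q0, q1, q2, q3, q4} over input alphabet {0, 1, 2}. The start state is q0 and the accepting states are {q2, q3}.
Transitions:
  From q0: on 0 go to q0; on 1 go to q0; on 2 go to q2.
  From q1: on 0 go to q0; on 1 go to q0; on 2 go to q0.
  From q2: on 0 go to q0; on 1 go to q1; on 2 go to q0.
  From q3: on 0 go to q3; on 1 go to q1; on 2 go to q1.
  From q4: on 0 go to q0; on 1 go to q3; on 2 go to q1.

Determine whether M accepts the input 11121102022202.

accepted

q0 --1--> q0
q0 --1--> q0
q0 --1--> q0
q0 --2--> q2
q2 --1--> q1
q1 --1--> q0
q0 --0--> q0
q0 --2--> q2
q2 --0--> q0
q0 --2--> q2
q2 --2--> q0
q0 --2--> q2
q2 --0--> q0
q0 --2--> q2
End in state q2, which is an accepting state.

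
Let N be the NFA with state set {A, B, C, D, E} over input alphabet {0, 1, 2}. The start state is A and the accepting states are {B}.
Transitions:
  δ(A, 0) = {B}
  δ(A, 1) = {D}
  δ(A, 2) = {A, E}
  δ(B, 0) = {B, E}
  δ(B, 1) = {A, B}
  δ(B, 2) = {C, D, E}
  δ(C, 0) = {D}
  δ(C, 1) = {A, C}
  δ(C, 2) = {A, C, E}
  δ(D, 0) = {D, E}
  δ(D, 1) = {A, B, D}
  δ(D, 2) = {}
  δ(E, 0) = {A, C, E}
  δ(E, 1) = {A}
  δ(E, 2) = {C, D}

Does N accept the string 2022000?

Start: {A}
read 2: {A, E}
read 0: {A, B, C, E}
read 2: {A, C, D, E}
read 2: {A, C, D, E}
read 0: {A, B, C, D, E}
read 0: {A, B, C, D, E}
read 0: {A, B, C, D, E}
Reachable ∩ accepting = {B} — nonempty.

accepted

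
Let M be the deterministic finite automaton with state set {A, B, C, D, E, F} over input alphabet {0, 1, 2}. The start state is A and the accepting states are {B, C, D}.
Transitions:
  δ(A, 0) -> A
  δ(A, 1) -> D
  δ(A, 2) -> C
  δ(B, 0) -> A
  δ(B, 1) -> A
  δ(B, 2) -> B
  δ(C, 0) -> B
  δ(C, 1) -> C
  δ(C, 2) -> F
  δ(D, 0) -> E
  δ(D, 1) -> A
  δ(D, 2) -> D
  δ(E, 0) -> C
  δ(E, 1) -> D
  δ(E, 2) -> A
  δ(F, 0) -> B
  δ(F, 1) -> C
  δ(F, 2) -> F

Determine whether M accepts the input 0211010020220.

rejected

A --0--> A
A --2--> C
C --1--> C
C --1--> C
C --0--> B
B --1--> A
A --0--> A
A --0--> A
A --2--> C
C --0--> B
B --2--> B
B --2--> B
B --0--> A
End in state A, which is not an accepting state.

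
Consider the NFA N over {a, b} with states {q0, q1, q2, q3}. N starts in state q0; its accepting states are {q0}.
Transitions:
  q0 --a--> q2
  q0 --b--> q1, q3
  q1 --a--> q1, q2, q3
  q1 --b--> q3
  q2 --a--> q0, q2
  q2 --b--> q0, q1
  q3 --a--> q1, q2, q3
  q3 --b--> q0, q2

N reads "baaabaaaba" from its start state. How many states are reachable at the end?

Start: {q0}
read b: {q1, q3}
read a: {q1, q2, q3}
read a: {q0, q1, q2, q3}
read a: {q0, q1, q2, q3}
read b: {q0, q1, q2, q3}
read a: {q0, q1, q2, q3}
read a: {q0, q1, q2, q3}
read a: {q0, q1, q2, q3}
read b: {q0, q1, q2, q3}
read a: {q0, q1, q2, q3}
Final reachable set {q0, q1, q2, q3} has 4 states.

4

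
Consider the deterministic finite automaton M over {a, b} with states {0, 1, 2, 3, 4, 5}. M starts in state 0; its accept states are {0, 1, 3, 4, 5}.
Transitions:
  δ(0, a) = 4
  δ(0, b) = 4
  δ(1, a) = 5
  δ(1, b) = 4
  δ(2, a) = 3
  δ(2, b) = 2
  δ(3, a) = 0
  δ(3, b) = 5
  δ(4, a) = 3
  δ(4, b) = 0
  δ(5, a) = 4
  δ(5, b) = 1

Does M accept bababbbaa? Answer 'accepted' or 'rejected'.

0 --b--> 4
4 --a--> 3
3 --b--> 5
5 --a--> 4
4 --b--> 0
0 --b--> 4
4 --b--> 0
0 --a--> 4
4 --a--> 3
End in state 3, which is an accepting state.

accepted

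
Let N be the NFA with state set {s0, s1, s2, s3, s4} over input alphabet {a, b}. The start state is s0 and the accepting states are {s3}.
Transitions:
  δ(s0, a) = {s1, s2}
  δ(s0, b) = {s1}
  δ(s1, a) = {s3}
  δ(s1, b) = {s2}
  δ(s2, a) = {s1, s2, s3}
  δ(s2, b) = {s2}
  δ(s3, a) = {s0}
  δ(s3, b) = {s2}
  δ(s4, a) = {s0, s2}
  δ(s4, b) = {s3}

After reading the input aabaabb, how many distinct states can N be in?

1

Start: {s0}
read a: {s1, s2}
read a: {s1, s2, s3}
read b: {s2}
read a: {s1, s2, s3}
read a: {s0, s1, s2, s3}
read b: {s1, s2}
read b: {s2}
Final reachable set {s2} has 1 state.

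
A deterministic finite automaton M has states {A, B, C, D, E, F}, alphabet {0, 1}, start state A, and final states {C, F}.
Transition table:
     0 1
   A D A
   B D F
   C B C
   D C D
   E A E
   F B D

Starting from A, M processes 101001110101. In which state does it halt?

F

A --1--> A
A --0--> D
D --1--> D
D --0--> C
C --0--> B
B --1--> F
F --1--> D
D --1--> D
D --0--> C
C --1--> C
C --0--> B
B --1--> F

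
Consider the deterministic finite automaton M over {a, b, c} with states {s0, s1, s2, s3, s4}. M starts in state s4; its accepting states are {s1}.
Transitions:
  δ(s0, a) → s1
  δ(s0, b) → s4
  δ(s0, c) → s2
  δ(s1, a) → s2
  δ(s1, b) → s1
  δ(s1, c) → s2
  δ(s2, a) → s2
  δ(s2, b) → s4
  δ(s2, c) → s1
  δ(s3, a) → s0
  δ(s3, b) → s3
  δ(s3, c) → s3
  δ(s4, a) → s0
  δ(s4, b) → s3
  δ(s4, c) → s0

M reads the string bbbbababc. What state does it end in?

s4 --b--> s3
s3 --b--> s3
s3 --b--> s3
s3 --b--> s3
s3 --a--> s0
s0 --b--> s4
s4 --a--> s0
s0 --b--> s4
s4 --c--> s0

s0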